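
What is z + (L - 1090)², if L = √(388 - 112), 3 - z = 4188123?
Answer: -2999744 - 4360*√69 ≈ -3.0360e+6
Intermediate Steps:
z = -4188120 (z = 3 - 1*4188123 = 3 - 4188123 = -4188120)
L = 2*√69 (L = √276 = 2*√69 ≈ 16.613)
z + (L - 1090)² = -4188120 + (2*√69 - 1090)² = -4188120 + (-1090 + 2*√69)²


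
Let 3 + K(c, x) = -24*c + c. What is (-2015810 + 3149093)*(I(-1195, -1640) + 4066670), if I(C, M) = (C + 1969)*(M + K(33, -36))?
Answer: 2501747154726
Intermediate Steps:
K(c, x) = -3 - 23*c (K(c, x) = -3 + (-24*c + c) = -3 - 23*c)
I(C, M) = (-762 + M)*(1969 + C) (I(C, M) = (C + 1969)*(M + (-3 - 23*33)) = (1969 + C)*(M + (-3 - 759)) = (1969 + C)*(M - 762) = (1969 + C)*(-762 + M) = (-762 + M)*(1969 + C))
(-2015810 + 3149093)*(I(-1195, -1640) + 4066670) = (-2015810 + 3149093)*((-1500378 - 762*(-1195) + 1969*(-1640) - 1195*(-1640)) + 4066670) = 1133283*((-1500378 + 910590 - 3229160 + 1959800) + 4066670) = 1133283*(-1859148 + 4066670) = 1133283*2207522 = 2501747154726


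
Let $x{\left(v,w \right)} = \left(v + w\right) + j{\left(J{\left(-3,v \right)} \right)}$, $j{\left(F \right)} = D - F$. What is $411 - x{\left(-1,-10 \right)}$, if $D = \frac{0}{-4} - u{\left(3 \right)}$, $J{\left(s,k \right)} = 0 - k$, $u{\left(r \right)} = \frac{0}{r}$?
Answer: $423$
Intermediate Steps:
$u{\left(r \right)} = 0$
$J{\left(s,k \right)} = - k$
$D = 0$ ($D = \frac{0}{-4} - 0 = 0 \left(- \frac{1}{4}\right) + 0 = 0 + 0 = 0$)
$j{\left(F \right)} = - F$ ($j{\left(F \right)} = 0 - F = - F$)
$x{\left(v,w \right)} = w + 2 v$ ($x{\left(v,w \right)} = \left(v + w\right) - - v = \left(v + w\right) + v = w + 2 v$)
$411 - x{\left(-1,-10 \right)} = 411 - \left(-10 + 2 \left(-1\right)\right) = 411 - \left(-10 - 2\right) = 411 - -12 = 411 + 12 = 423$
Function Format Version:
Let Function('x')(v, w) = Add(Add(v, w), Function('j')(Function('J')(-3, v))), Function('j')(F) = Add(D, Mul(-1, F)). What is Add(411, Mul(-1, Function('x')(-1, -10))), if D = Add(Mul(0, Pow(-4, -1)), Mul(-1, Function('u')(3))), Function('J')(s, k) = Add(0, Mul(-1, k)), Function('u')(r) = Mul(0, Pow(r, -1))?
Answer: 423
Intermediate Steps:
Function('u')(r) = 0
Function('J')(s, k) = Mul(-1, k)
D = 0 (D = Add(Mul(0, Pow(-4, -1)), Mul(-1, 0)) = Add(Mul(0, Rational(-1, 4)), 0) = Add(0, 0) = 0)
Function('j')(F) = Mul(-1, F) (Function('j')(F) = Add(0, Mul(-1, F)) = Mul(-1, F))
Function('x')(v, w) = Add(w, Mul(2, v)) (Function('x')(v, w) = Add(Add(v, w), Mul(-1, Mul(-1, v))) = Add(Add(v, w), v) = Add(w, Mul(2, v)))
Add(411, Mul(-1, Function('x')(-1, -10))) = Add(411, Mul(-1, Add(-10, Mul(2, -1)))) = Add(411, Mul(-1, Add(-10, -2))) = Add(411, Mul(-1, -12)) = Add(411, 12) = 423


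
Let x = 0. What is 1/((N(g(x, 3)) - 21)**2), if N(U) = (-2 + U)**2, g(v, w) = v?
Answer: 1/289 ≈ 0.0034602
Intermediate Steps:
1/((N(g(x, 3)) - 21)**2) = 1/(((-2 + 0)**2 - 21)**2) = 1/(((-2)**2 - 21)**2) = 1/((4 - 21)**2) = 1/((-17)**2) = 1/289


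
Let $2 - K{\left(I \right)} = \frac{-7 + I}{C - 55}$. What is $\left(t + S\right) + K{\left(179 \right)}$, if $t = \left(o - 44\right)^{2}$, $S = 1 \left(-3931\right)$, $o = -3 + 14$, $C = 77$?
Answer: $- \frac{31326}{11} \approx -2847.8$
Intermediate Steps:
$o = 11$
$S = -3931$
$t = 1089$ ($t = \left(11 - 44\right)^{2} = \left(-33\right)^{2} = 1089$)
$K{\left(I \right)} = \frac{51}{22} - \frac{I}{22}$ ($K{\left(I \right)} = 2 - \frac{-7 + I}{77 - 55} = 2 - \frac{-7 + I}{22} = 2 - \left(-7 + I\right) \frac{1}{22} = 2 - \left(- \frac{7}{22} + \frac{I}{22}\right) = \frac{51}{22} - \frac{I}{22}$)
$\left(t + S\right) + K{\left(179 \right)} = \left(1089 - 3931\right) + \left(\frac{51}{22} - \frac{179}{22}\right) = -2842 + \left(\frac{51}{22} - \frac{179}{22}\right) = -2842 - \frac{64}{11} = - \frac{31326}{11}$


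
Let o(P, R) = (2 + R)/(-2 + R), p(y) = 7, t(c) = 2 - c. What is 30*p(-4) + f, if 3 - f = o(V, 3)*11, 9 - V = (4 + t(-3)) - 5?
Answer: 158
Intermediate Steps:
V = 5 (V = 9 - ((4 + (2 - 1*(-3))) - 5) = 9 - ((4 + (2 + 3)) - 5) = 9 - ((4 + 5) - 5) = 9 - (9 - 5) = 9 - 1*4 = 9 - 4 = 5)
o(P, R) = (2 + R)/(-2 + R)
f = -52 (f = 3 - (2 + 3)/(-2 + 3)*11 = 3 - 5/1*11 = 3 - 1*5*11 = 3 - 5*11 = 3 - 1*55 = 3 - 55 = -52)
30*p(-4) + f = 30*7 - 52 = 210 - 52 = 158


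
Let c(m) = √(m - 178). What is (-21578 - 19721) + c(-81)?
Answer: -41299 + I*√259 ≈ -41299.0 + 16.093*I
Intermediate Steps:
c(m) = √(-178 + m)
(-21578 - 19721) + c(-81) = (-21578 - 19721) + √(-178 - 81) = -41299 + √(-259) = -41299 + I*√259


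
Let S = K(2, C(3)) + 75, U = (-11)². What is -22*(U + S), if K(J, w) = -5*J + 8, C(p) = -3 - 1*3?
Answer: -4268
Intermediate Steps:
C(p) = -6 (C(p) = -3 - 3 = -6)
U = 121
K(J, w) = 8 - 5*J
S = 73 (S = (8 - 5*2) + 75 = (8 - 10) + 75 = -2 + 75 = 73)
-22*(U + S) = -22*(121 + 73) = -22*194 = -4268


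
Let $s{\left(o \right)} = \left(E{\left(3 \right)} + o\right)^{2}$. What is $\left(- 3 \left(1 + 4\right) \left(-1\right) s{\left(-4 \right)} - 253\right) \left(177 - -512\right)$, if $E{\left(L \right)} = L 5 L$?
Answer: $17198818$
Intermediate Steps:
$E{\left(L \right)} = 5 L^{2}$ ($E{\left(L \right)} = 5 L L = 5 L^{2}$)
$s{\left(o \right)} = \left(45 + o\right)^{2}$ ($s{\left(o \right)} = \left(5 \cdot 3^{2} + o\right)^{2} = \left(5 \cdot 9 + o\right)^{2} = \left(45 + o\right)^{2}$)
$\left(- 3 \left(1 + 4\right) \left(-1\right) s{\left(-4 \right)} - 253\right) \left(177 - -512\right) = \left(- 3 \left(1 + 4\right) \left(-1\right) \left(45 - 4\right)^{2} - 253\right) \left(177 - -512\right) = \left(- 3 \cdot 5 \left(-1\right) 41^{2} - 253\right) \left(177 + 512\right) = \left(\left(-3\right) \left(-5\right) 1681 - 253\right) 689 = \left(15 \cdot 1681 - 253\right) 689 = \left(25215 - 253\right) 689 = 24962 \cdot 689 = 17198818$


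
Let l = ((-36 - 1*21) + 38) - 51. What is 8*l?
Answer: -560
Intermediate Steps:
l = -70 (l = ((-36 - 21) + 38) - 51 = (-57 + 38) - 51 = -19 - 51 = -70)
8*l = 8*(-70) = -560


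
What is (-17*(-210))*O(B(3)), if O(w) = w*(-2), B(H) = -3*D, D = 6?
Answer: 128520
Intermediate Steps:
B(H) = -18 (B(H) = -3*6 = -18)
O(w) = -2*w
(-17*(-210))*O(B(3)) = (-17*(-210))*(-2*(-18)) = 3570*36 = 128520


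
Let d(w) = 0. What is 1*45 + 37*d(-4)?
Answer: 45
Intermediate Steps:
1*45 + 37*d(-4) = 1*45 + 37*0 = 45 + 0 = 45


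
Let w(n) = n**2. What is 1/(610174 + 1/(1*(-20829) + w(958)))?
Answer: 896935/547286416691 ≈ 1.6389e-6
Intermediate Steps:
1/(610174 + 1/(1*(-20829) + w(958))) = 1/(610174 + 1/(1*(-20829) + 958**2)) = 1/(610174 + 1/(-20829 + 917764)) = 1/(610174 + 1/896935) = 1/(547286416691/896935) = 896935/547286416691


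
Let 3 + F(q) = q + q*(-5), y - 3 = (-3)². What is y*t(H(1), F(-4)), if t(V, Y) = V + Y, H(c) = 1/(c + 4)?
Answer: 792/5 ≈ 158.40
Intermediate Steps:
y = 12 (y = 3 + (-3)² = 3 + 9 = 12)
H(c) = 1/(4 + c)
F(q) = -3 - 4*q (F(q) = -3 + (q + q*(-5)) = -3 + (q - 5*q) = -3 - 4*q)
y*t(H(1), F(-4)) = 12*(1/(4 + 1) + (-3 - 4*(-4))) = 12*(1/5 + (-3 + 16)) = 12*(⅕ + 13) = 12*(66/5) = 792/5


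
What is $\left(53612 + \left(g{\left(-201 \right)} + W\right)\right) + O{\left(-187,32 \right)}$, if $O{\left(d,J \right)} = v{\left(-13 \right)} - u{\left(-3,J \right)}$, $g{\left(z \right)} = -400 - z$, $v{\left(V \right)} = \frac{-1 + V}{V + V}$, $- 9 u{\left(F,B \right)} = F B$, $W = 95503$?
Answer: $\frac{5807329}{39} \approx 1.4891 \cdot 10^{5}$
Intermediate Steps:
$u{\left(F,B \right)} = - \frac{B F}{9}$ ($u{\left(F,B \right)} = - \frac{F B}{9} = - \frac{B F}{9}$)
$v{\left(V \right)} = \frac{-1 + V}{2 V}$
$O{\left(d,J \right)} = \frac{7}{13} - \frac{J}{3}$ ($O{\left(d,J \right)} = \frac{-1 - 13}{2 \left(-13\right)} - \left(- \frac{1}{9}\right) J \left(-3\right) = \frac{1}{2} \left(- \frac{1}{13}\right) \left(-14\right) - \frac{J}{3} = \frac{7}{13} - \frac{J}{3}$)
$\left(53612 + \left(g{\left(-201 \right)} + W\right)\right) + O{\left(-187,32 \right)} = \left(53612 + \left(\left(-400 - -201\right) + 95503\right)\right) + \left(\frac{7}{13} - \frac{32}{3}\right) = \left(53612 + \left(\left(-400 + 201\right) + 95503\right)\right) + \left(\frac{7}{13} - \frac{32}{3}\right) = \left(53612 + \left(-199 + 95503\right)\right) - \frac{395}{39} = \left(53612 + 95304\right) - \frac{395}{39} = 148916 - \frac{395}{39} = \frac{5807329}{39}$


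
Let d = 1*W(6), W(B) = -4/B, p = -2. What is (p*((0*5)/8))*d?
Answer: 0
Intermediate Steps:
d = -2/3 (d = 1*(-4/6) = 1*(-4*1/6) = 1*(-2/3) = -2/3 ≈ -0.66667)
(p*((0*5)/8))*d = -2*0*5/8*(-2/3) = -0/8*(-2/3) = -2*0*(-2/3) = 0*(-2/3) = 0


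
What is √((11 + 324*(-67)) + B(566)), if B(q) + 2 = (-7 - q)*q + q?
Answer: I*√345451 ≈ 587.75*I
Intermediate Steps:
B(q) = -2 + q + q*(-7 - q) (B(q) = -2 + ((-7 - q)*q + q) = -2 + (q*(-7 - q) + q) = -2 + (q + q*(-7 - q)) = -2 + q + q*(-7 - q))
√((11 + 324*(-67)) + B(566)) = √((11 + 324*(-67)) + (-2 - 1*566² - 6*566)) = √((11 - 21708) + (-2 - 1*320356 - 3396)) = √(-21697 + (-2 - 320356 - 3396)) = √(-21697 - 323754) = √(-345451) = I*√345451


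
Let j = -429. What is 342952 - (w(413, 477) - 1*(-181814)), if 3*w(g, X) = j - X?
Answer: 161440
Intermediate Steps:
w(g, X) = -143 - X/3 (w(g, X) = (-429 - X)/3 = -143 - X/3)
342952 - (w(413, 477) - 1*(-181814)) = 342952 - ((-143 - 1/3*477) - 1*(-181814)) = 342952 - ((-143 - 159) + 181814) = 342952 - (-302 + 181814) = 342952 - 1*181512 = 342952 - 181512 = 161440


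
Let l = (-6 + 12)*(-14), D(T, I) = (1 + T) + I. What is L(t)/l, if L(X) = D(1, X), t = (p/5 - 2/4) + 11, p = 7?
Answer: -139/840 ≈ -0.16548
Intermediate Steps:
D(T, I) = 1 + I + T
l = -84 (l = 6*(-14) = -84)
t = 119/10 (t = (7/5 - 2/4) + 11 = (7*(⅕) - 2*¼) + 11 = (7/5 - ½) + 11 = 9/10 + 11 = 119/10 ≈ 11.900)
L(X) = 2 + X (L(X) = 1 + X + 1 = 2 + X)
L(t)/l = (2 + 119/10)/(-84) = (139/10)*(-1/84) = -139/840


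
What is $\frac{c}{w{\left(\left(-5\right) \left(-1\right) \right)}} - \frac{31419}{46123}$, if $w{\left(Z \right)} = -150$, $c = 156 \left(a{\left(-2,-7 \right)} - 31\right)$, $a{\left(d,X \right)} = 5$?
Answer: $\frac{30393673}{1153075} \approx 26.359$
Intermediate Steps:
$c = -4056$ ($c = 156 \left(5 - 31\right) = 156 \left(-26\right) = -4056$)
$\frac{c}{w{\left(\left(-5\right) \left(-1\right) \right)}} - \frac{31419}{46123} = - \frac{4056}{-150} - \frac{31419}{46123} = \left(-4056\right) \left(- \frac{1}{150}\right) - \frac{31419}{46123} = \frac{676}{25} - \frac{31419}{46123} = \frac{30393673}{1153075}$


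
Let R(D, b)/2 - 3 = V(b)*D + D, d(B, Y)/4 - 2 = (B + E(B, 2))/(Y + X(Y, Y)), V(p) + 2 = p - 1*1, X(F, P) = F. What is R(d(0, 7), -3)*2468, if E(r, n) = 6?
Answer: -1574584/7 ≈ -2.2494e+5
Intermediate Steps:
V(p) = -3 + p (V(p) = -2 + (p - 1*1) = -2 + (p - 1) = -2 + (-1 + p) = -3 + p)
d(B, Y) = 8 + 2*(6 + B)/Y (d(B, Y) = 8 + 4*((B + 6)/(Y + Y)) = 8 + 4*((6 + B)/((2*Y))) = 8 + 4*((6 + B)*(1/(2*Y))) = 8 + 4*((6 + B)/(2*Y)) = 8 + 2*(6 + B)/Y)
R(D, b) = 6 + 2*D + 2*D*(-3 + b) (R(D, b) = 6 + 2*((-3 + b)*D + D) = 6 + 2*(D*(-3 + b) + D) = 6 + 2*(D + D*(-3 + b)) = 6 + (2*D + 2*D*(-3 + b)) = 6 + 2*D + 2*D*(-3 + b))
R(d(0, 7), -3)*2468 = (6 + 2*(2*(6 + 0 + 4*7)/7) + 2*(2*(6 + 0 + 4*7)/7)*(-3 - 3))*2468 = (6 + 2*(2*(⅐)*(6 + 0 + 28)) + 2*(2*(⅐)*(6 + 0 + 28))*(-6))*2468 = (6 + 2*(2*(⅐)*34) + 2*(2*(⅐)*34)*(-6))*2468 = (6 + 2*(68/7) + 2*(68/7)*(-6))*2468 = (6 + 136/7 - 816/7)*2468 = -638/7*2468 = -1574584/7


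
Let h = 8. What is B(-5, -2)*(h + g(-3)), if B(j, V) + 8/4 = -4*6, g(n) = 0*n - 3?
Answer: -130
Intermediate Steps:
g(n) = -3 (g(n) = 0 - 3 = -3)
B(j, V) = -26 (B(j, V) = -2 - 4*6 = -2 - 24 = -26)
B(-5, -2)*(h + g(-3)) = -26*(8 - 3) = -26*5 = -130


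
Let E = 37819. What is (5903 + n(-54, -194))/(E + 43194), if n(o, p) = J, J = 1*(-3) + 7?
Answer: 5907/81013 ≈ 0.072914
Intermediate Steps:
J = 4 (J = -3 + 7 = 4)
n(o, p) = 4
(5903 + n(-54, -194))/(E + 43194) = (5903 + 4)/(37819 + 43194) = 5907/81013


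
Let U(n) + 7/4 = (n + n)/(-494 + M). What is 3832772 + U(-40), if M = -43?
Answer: 8232790817/2148 ≈ 3.8328e+6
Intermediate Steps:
U(n) = -7/4 - 2*n/537 (U(n) = -7/4 + (n + n)/(-494 - 43) = -7/4 + (2*n)/(-537) = -7/4 + (2*n)*(-1/537) = -7/4 - 2*n/537)
3832772 + U(-40) = 3832772 + (-7/4 - 2/537*(-40)) = 3832772 + (-7/4 + 80/537) = 3832772 - 3439/2148 = 8232790817/2148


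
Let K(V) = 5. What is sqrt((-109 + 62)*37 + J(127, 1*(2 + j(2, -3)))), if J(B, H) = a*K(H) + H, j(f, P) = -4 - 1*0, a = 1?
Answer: 2*I*sqrt(434) ≈ 41.665*I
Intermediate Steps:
j(f, P) = -4 (j(f, P) = -4 + 0 = -4)
J(B, H) = 5 + H (J(B, H) = 1*5 + H = 5 + H)
sqrt((-109 + 62)*37 + J(127, 1*(2 + j(2, -3)))) = sqrt((-109 + 62)*37 + (5 + 1*(2 - 4))) = sqrt(-47*37 + (5 + 1*(-2))) = sqrt(-1739 + (5 - 2)) = sqrt(-1739 + 3) = sqrt(-1736) = 2*I*sqrt(434)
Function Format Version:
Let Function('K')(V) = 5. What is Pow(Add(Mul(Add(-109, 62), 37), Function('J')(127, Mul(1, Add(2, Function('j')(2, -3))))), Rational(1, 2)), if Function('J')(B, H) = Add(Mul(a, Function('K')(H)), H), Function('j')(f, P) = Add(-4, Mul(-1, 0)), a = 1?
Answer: Mul(2, I, Pow(434, Rational(1, 2))) ≈ Mul(41.665, I)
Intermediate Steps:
Function('j')(f, P) = -4 (Function('j')(f, P) = Add(-4, 0) = -4)
Function('J')(B, H) = Add(5, H) (Function('J')(B, H) = Add(Mul(1, 5), H) = Add(5, H))
Pow(Add(Mul(Add(-109, 62), 37), Function('J')(127, Mul(1, Add(2, Function('j')(2, -3))))), Rational(1, 2)) = Pow(Add(Mul(Add(-109, 62), 37), Add(5, Mul(1, Add(2, -4)))), Rational(1, 2)) = Pow(Add(Mul(-47, 37), Add(5, Mul(1, -2))), Rational(1, 2)) = Pow(Add(-1739, Add(5, -2)), Rational(1, 2)) = Pow(Add(-1739, 3), Rational(1, 2)) = Pow(-1736, Rational(1, 2)) = Mul(2, I, Pow(434, Rational(1, 2)))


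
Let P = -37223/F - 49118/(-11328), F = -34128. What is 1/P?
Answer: 4027104/21853763 ≈ 0.18428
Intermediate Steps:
P = 21853763/4027104 (P = -37223/(-34128) - 49118/(-11328) = -37223*(-1/34128) - 49118*(-1/11328) = 37223/34128 + 24559/5664 = 21853763/4027104 ≈ 5.4267)
1/P = 1/(21853763/4027104) = 4027104/21853763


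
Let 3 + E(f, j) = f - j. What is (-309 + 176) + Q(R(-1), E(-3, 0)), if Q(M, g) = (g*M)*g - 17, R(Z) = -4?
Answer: -294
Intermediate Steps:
E(f, j) = -3 + f - j (E(f, j) = -3 + (f - j) = -3 + f - j)
Q(M, g) = -17 + M*g² (Q(M, g) = (M*g)*g - 17 = M*g² - 17 = -17 + M*g²)
(-309 + 176) + Q(R(-1), E(-3, 0)) = (-309 + 176) + (-17 - 4*(-3 - 3 - 1*0)²) = -133 + (-17 - 4*(-3 - 3 + 0)²) = -133 + (-17 - 4*(-6)²) = -133 + (-17 - 4*36) = -133 + (-17 - 144) = -133 - 161 = -294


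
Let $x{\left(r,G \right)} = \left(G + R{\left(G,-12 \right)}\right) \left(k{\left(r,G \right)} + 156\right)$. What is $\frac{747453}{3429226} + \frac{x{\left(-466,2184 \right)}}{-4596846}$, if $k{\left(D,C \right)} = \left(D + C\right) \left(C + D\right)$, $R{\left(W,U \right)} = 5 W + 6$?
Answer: $- \frac{22115948837911927}{2627270636866} \approx -8417.8$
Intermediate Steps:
$R{\left(W,U \right)} = 6 + 5 W$
$k{\left(D,C \right)} = \left(C + D\right)^{2}$ ($k{\left(D,C \right)} = \left(C + D\right) \left(C + D\right) = \left(C + D\right)^{2}$)
$x{\left(r,G \right)} = \left(6 + 6 G\right) \left(156 + \left(G + r\right)^{2}\right)$ ($x{\left(r,G \right)} = \left(G + \left(6 + 5 G\right)\right) \left(\left(G + r\right)^{2} + 156\right) = \left(6 + 6 G\right) \left(156 + \left(G + r\right)^{2}\right)$)
$\frac{747453}{3429226} + \frac{x{\left(-466,2184 \right)}}{-4596846} = \frac{747453}{3429226} + \frac{936 + 6 \left(2184 - 466\right)^{2} + 936 \cdot 2184 + 6 \cdot 2184 \left(2184 - 466\right)^{2}}{-4596846} = 747453 \cdot \frac{1}{3429226} + \left(936 + 6 \cdot 1718^{2} + 2044224 + 6 \cdot 2184 \cdot 1718^{2}\right) \left(- \frac{1}{4596846}\right) = \frac{747453}{3429226} + \left(936 + 6 \cdot 2951524 + 2044224 + 6 \cdot 2184 \cdot 2951524\right) \left(- \frac{1}{4596846}\right) = \frac{747453}{3429226} + \left(936 + 17709144 + 2044224 + 38676770496\right) \left(- \frac{1}{4596846}\right) = \frac{747453}{3429226} + 38696524800 \left(- \frac{1}{4596846}\right) = \frac{747453}{3429226} - \frac{6449420800}{766141} = - \frac{22115948837911927}{2627270636866}$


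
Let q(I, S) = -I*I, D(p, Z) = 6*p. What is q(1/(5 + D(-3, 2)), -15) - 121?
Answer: -20450/169 ≈ -121.01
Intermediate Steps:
q(I, S) = -I**2
q(1/(5 + D(-3, 2)), -15) - 121 = -(1/(5 + 6*(-3)))**2 - 121 = -(1/(5 - 18))**2 - 121 = -(1/(-13))**2 - 121 = -(-1/13)**2 - 121 = -1*1/169 - 121 = -1/169 - 121 = -20450/169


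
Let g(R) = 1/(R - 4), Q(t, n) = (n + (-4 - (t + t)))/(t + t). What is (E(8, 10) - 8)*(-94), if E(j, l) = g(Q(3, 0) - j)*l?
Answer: 33652/41 ≈ 820.78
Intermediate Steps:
Q(t, n) = (-4 + n - 2*t)/(2*t) (Q(t, n) = (n + (-4 - 2*t))/((2*t)) = (n + (-4 - 2*t))*(1/(2*t)) = (-4 + n - 2*t)*(1/(2*t)) = (-4 + n - 2*t)/(2*t))
g(R) = 1/(-4 + R)
E(j, l) = l/(-17/3 - j) (E(j, l) = l/(-4 + ((-2 + (½)*0 - 1*3)/3 - j)) = l/(-4 + ((-2 + 0 - 3)/3 - j)) = l/(-4 + ((⅓)*(-5) - j)) = l/(-4 + (-5/3 - j)) = l/(-17/3 - j))
(E(8, 10) - 8)*(-94) = (-3*10/(17 + 3*8) - 8)*(-94) = (-3*10/(17 + 24) - 8)*(-94) = (-3*10/41 - 8)*(-94) = (-3*10*1/41 - 8)*(-94) = (-30/41 - 8)*(-94) = -358/41*(-94) = 33652/41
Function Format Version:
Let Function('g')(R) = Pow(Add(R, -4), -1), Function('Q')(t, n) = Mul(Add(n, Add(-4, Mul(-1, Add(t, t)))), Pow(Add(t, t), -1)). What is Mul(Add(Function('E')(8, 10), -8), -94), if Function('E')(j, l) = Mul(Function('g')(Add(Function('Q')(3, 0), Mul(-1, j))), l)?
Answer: Rational(33652, 41) ≈ 820.78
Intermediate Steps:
Function('Q')(t, n) = Mul(Rational(1, 2), Pow(t, -1), Add(-4, n, Mul(-2, t))) (Function('Q')(t, n) = Mul(Add(n, Add(-4, Mul(-1, Mul(2, t)))), Pow(Mul(2, t), -1)) = Mul(Add(n, Add(-4, Mul(-2, t))), Mul(Rational(1, 2), Pow(t, -1))) = Mul(Add(-4, n, Mul(-2, t)), Mul(Rational(1, 2), Pow(t, -1))) = Mul(Rational(1, 2), Pow(t, -1), Add(-4, n, Mul(-2, t))))
Function('g')(R) = Pow(Add(-4, R), -1)
Function('E')(j, l) = Mul(l, Pow(Add(Rational(-17, 3), Mul(-1, j)), -1)) (Function('E')(j, l) = Mul(Pow(Add(-4, Add(Mul(Pow(3, -1), Add(-2, Mul(Rational(1, 2), 0), Mul(-1, 3))), Mul(-1, j))), -1), l) = Mul(Pow(Add(-4, Add(Mul(Rational(1, 3), Add(-2, 0, -3)), Mul(-1, j))), -1), l) = Mul(Pow(Add(-4, Add(Mul(Rational(1, 3), -5), Mul(-1, j))), -1), l) = Mul(Pow(Add(-4, Add(Rational(-5, 3), Mul(-1, j))), -1), l) = Mul(Pow(Add(Rational(-17, 3), Mul(-1, j)), -1), l) = Mul(l, Pow(Add(Rational(-17, 3), Mul(-1, j)), -1)))
Mul(Add(Function('E')(8, 10), -8), -94) = Mul(Add(Mul(-3, 10, Pow(Add(17, Mul(3, 8)), -1)), -8), -94) = Mul(Add(Mul(-3, 10, Pow(Add(17, 24), -1)), -8), -94) = Mul(Add(Mul(-3, 10, Pow(41, -1)), -8), -94) = Mul(Add(Mul(-3, 10, Rational(1, 41)), -8), -94) = Mul(Add(Rational(-30, 41), -8), -94) = Mul(Rational(-358, 41), -94) = Rational(33652, 41)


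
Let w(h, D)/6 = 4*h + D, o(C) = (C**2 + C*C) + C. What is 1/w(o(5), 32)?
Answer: 1/1512 ≈ 0.00066138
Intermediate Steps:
o(C) = C + 2*C**2 (o(C) = (C**2 + C**2) + C = 2*C**2 + C = C + 2*C**2)
w(h, D) = 6*D + 24*h (w(h, D) = 6*(4*h + D) = 6*(D + 4*h) = 6*D + 24*h)
1/w(o(5), 32) = 1/(6*32 + 24*(5*(1 + 2*5))) = 1/(192 + 24*(5*(1 + 10))) = 1/(192 + 24*(5*11)) = 1/(192 + 24*55) = 1/(192 + 1320) = 1/1512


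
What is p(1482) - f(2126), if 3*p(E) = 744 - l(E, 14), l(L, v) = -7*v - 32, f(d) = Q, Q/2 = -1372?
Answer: 9106/3 ≈ 3035.3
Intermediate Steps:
Q = -2744 (Q = 2*(-1372) = -2744)
f(d) = -2744
l(L, v) = -32 - 7*v
p(E) = 874/3 (p(E) = (744 - (-32 - 7*14))/3 = (744 - (-32 - 98))/3 = (744 - 1*(-130))/3 = (744 + 130)/3 = (1/3)*874 = 874/3)
p(1482) - f(2126) = 874/3 - 1*(-2744) = 874/3 + 2744 = 9106/3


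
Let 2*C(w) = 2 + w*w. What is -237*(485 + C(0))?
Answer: -115182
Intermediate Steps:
C(w) = 1 + w²/2 (C(w) = (2 + w*w)/2 = (2 + w²)/2 = 1 + w²/2)
-237*(485 + C(0)) = -237*(485 + (1 + (½)*0²)) = -237*(485 + (1 + (½)*0)) = -237*(485 + (1 + 0)) = -237*(485 + 1) = -237*486 = -115182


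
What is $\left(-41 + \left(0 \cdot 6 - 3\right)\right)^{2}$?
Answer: $1936$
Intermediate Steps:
$\left(-41 + \left(0 \cdot 6 - 3\right)\right)^{2} = \left(-41 + \left(0 - 3\right)\right)^{2} = \left(-41 - 3\right)^{2} = \left(-44\right)^{2} = 1936$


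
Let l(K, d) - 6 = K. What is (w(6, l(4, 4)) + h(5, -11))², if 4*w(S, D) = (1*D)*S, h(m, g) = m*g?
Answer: 1600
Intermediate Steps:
l(K, d) = 6 + K
h(m, g) = g*m
w(S, D) = D*S/4 (w(S, D) = ((1*D)*S)/4 = (D*S)/4 = D*S/4)
(w(6, l(4, 4)) + h(5, -11))² = ((¼)*(6 + 4)*6 - 11*5)² = ((¼)*10*6 - 55)² = (15 - 55)² = (-40)² = 1600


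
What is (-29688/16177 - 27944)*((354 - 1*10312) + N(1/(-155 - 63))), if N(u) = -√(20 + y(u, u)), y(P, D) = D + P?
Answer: 4501810409408/16177 + 452079776*√237511/1763293 ≈ 2.7841e+8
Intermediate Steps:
N(u) = -√(20 + 2*u) (N(u) = -√(20 + (u + u)) = -√(20 + 2*u))
(-29688/16177 - 27944)*((354 - 1*10312) + N(1/(-155 - 63))) = (-29688/16177 - 27944)*((354 - 1*10312) - √(20 + 2/(-155 - 63))) = (-29688*1/16177 - 27944)*((354 - 10312) - √(20 + 2/(-218))) = (-29688/16177 - 27944)*(-9958 - √(20 + 2*(-1/218))) = -452079776*(-9958 - √(20 - 1/109))/16177 = -452079776*(-9958 - √(2179/109))/16177 = -452079776*(-9958 - √237511/109)/16177 = 4501810409408/16177 + 452079776*√237511/1763293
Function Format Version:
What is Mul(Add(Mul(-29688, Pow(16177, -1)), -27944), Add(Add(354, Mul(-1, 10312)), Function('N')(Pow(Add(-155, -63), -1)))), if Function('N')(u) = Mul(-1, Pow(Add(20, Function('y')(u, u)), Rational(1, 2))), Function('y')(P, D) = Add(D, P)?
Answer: Add(Rational(4501810409408, 16177), Mul(Rational(452079776, 1763293), Pow(237511, Rational(1, 2)))) ≈ 2.7841e+8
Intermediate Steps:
Function('N')(u) = Mul(-1, Pow(Add(20, Mul(2, u)), Rational(1, 2))) (Function('N')(u) = Mul(-1, Pow(Add(20, Add(u, u)), Rational(1, 2))) = Mul(-1, Pow(Add(20, Mul(2, u)), Rational(1, 2))))
Mul(Add(Mul(-29688, Pow(16177, -1)), -27944), Add(Add(354, Mul(-1, 10312)), Function('N')(Pow(Add(-155, -63), -1)))) = Mul(Add(Mul(-29688, Pow(16177, -1)), -27944), Add(Add(354, Mul(-1, 10312)), Mul(-1, Pow(Add(20, Mul(2, Pow(Add(-155, -63), -1))), Rational(1, 2))))) = Mul(Add(Mul(-29688, Rational(1, 16177)), -27944), Add(Add(354, -10312), Mul(-1, Pow(Add(20, Mul(2, Pow(-218, -1))), Rational(1, 2))))) = Mul(Add(Rational(-29688, 16177), -27944), Add(-9958, Mul(-1, Pow(Add(20, Mul(2, Rational(-1, 218))), Rational(1, 2))))) = Mul(Rational(-452079776, 16177), Add(-9958, Mul(-1, Pow(Add(20, Rational(-1, 109)), Rational(1, 2))))) = Mul(Rational(-452079776, 16177), Add(-9958, Mul(-1, Pow(Rational(2179, 109), Rational(1, 2))))) = Mul(Rational(-452079776, 16177), Add(-9958, Mul(-1, Mul(Rational(1, 109), Pow(237511, Rational(1, 2)))))) = Mul(Rational(-452079776, 16177), Add(-9958, Mul(Rational(-1, 109), Pow(237511, Rational(1, 2))))) = Add(Rational(4501810409408, 16177), Mul(Rational(452079776, 1763293), Pow(237511, Rational(1, 2))))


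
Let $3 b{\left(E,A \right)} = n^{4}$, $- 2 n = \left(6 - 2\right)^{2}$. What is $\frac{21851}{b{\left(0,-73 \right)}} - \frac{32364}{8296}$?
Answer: $\frac{51408093}{4247552} \approx 12.103$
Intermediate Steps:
$n = -8$ ($n = - \frac{\left(6 - 2\right)^{2}}{2} = - \frac{4^{2}}{2} = \left(- \frac{1}{2}\right) 16 = -8$)
$b{\left(E,A \right)} = \frac{4096}{3}$ ($b{\left(E,A \right)} = \frac{\left(-8\right)^{4}}{3} = \frac{1}{3} \cdot 4096 = \frac{4096}{3}$)
$\frac{21851}{b{\left(0,-73 \right)}} - \frac{32364}{8296} = \frac{21851}{\frac{4096}{3}} - \frac{32364}{8296} = 21851 \cdot \frac{3}{4096} - \frac{8091}{2074} = \frac{65553}{4096} - \frac{8091}{2074} = \frac{51408093}{4247552}$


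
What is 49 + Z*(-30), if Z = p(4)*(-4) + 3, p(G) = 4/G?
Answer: 79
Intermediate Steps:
Z = -1 (Z = (4/4)*(-4) + 3 = (4*(¼))*(-4) + 3 = 1*(-4) + 3 = -4 + 3 = -1)
49 + Z*(-30) = 49 - 1*(-30) = 49 + 30 = 79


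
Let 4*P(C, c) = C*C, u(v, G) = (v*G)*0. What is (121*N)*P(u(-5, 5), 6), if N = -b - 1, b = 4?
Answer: 0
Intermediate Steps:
u(v, G) = 0 (u(v, G) = (G*v)*0 = 0)
P(C, c) = C**2/4 (P(C, c) = (C*C)/4 = C**2/4)
N = -5 (N = -1*4 - 1 = -4 - 1 = -5)
(121*N)*P(u(-5, 5), 6) = (121*(-5))*((1/4)*0**2) = -605*0/4 = -605*0 = 0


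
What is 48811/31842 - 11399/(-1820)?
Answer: 225901489/28976220 ≈ 7.7961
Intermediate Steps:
48811/31842 - 11399/(-1820) = 48811*(1/31842) - 11399*(-1/1820) = 48811/31842 + 11399/1820 = 225901489/28976220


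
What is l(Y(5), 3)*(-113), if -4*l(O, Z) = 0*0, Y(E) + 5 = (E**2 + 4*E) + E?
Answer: 0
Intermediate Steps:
Y(E) = -5 + E**2 + 5*E (Y(E) = -5 + ((E**2 + 4*E) + E) = -5 + (E**2 + 5*E) = -5 + E**2 + 5*E)
l(O, Z) = 0 (l(O, Z) = -0*0 = -1/4*0 = 0)
l(Y(5), 3)*(-113) = 0*(-113) = 0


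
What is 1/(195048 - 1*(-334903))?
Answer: 1/529951 ≈ 1.8870e-6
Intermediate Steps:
1/(195048 - 1*(-334903)) = 1/(195048 + 334903) = 1/529951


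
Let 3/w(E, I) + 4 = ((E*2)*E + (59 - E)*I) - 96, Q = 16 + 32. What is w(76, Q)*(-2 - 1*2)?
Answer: -3/2659 ≈ -0.0011282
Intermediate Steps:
Q = 48
w(E, I) = 3/(-100 + 2*E² + I*(59 - E)) (w(E, I) = 3/(-4 + (((E*2)*E + (59 - E)*I) - 96)) = 3/(-4 + (((2*E)*E + I*(59 - E)) - 96)) = 3/(-4 + ((2*E² + I*(59 - E)) - 96)) = 3/(-4 + (-96 + 2*E² + I*(59 - E))) = 3/(-100 + 2*E² + I*(59 - E)))
w(76, Q)*(-2 - 1*2) = (3/(-100 + 2*76² + 59*48 - 1*76*48))*(-2 - 1*2) = (3/(-100 + 2*5776 + 2832 - 3648))*(-2 - 2) = (3/(-100 + 11552 + 2832 - 3648))*(-4) = (3/10636)*(-4) = -3/2659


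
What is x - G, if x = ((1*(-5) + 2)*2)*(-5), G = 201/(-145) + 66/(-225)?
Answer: 68903/2175 ≈ 31.680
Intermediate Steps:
G = -3653/2175 (G = 201*(-1/145) + 66*(-1/225) = -201/145 - 22/75 = -3653/2175 ≈ -1.6795)
x = 30 (x = ((-5 + 2)*2)*(-5) = -3*2*(-5) = -6*(-5) = 30)
x - G = 30 - 1*(-3653/2175) = 30 + 3653/2175 = 68903/2175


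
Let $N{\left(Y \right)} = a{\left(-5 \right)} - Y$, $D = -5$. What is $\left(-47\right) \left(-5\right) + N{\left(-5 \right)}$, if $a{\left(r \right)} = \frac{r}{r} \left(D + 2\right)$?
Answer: $237$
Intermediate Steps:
$a{\left(r \right)} = -3$ ($a{\left(r \right)} = \frac{r}{r} \left(-5 + 2\right) = 1 \left(-3\right) = -3$)
$N{\left(Y \right)} = -3 - Y$
$\left(-47\right) \left(-5\right) + N{\left(-5 \right)} = \left(-47\right) \left(-5\right) - -2 = 235 + \left(-3 + 5\right) = 235 + 2 = 237$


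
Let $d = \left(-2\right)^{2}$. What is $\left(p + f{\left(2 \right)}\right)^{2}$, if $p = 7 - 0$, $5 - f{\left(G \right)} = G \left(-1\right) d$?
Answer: $400$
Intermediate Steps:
$d = 4$
$f{\left(G \right)} = 5 + 4 G$ ($f{\left(G \right)} = 5 - G \left(-1\right) 4 = 5 - - G 4 = 5 - - 4 G = 5 + 4 G$)
$p = 7$ ($p = 7 + 0 = 7$)
$\left(p + f{\left(2 \right)}\right)^{2} = \left(7 + \left(5 + 4 \cdot 2\right)\right)^{2} = \left(7 + \left(5 + 8\right)\right)^{2} = \left(7 + 13\right)^{2} = 20^{2} = 400$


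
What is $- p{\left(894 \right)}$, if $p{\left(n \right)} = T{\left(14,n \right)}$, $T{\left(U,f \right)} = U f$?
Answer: $-12516$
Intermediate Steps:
$p{\left(n \right)} = 14 n$
$- p{\left(894 \right)} = - 14 \cdot 894 = \left(-1\right) 12516 = -12516$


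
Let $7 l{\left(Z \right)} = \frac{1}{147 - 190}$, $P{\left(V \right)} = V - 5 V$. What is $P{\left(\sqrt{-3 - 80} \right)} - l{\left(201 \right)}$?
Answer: $\frac{1}{301} - 4 i \sqrt{83} \approx 0.0033223 - 36.442 i$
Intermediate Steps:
$P{\left(V \right)} = - 4 V$
$l{\left(Z \right)} = - \frac{1}{301}$ ($l{\left(Z \right)} = \frac{1}{7 \left(147 - 190\right)} = \frac{1}{7 \left(-43\right)} = \frac{1}{7} \left(- \frac{1}{43}\right) = - \frac{1}{301}$)
$P{\left(\sqrt{-3 - 80} \right)} - l{\left(201 \right)} = - 4 \sqrt{-3 - 80} - - \frac{1}{301} = - 4 \sqrt{-83} + \frac{1}{301} = - 4 i \sqrt{83} + \frac{1}{301} = \frac{1}{301} - 4 i \sqrt{83}$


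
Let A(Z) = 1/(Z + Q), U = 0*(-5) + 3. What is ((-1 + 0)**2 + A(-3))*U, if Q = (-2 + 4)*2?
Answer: 6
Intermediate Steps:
U = 3 (U = 0 + 3 = 3)
Q = 4 (Q = 2*2 = 4)
A(Z) = 1/(4 + Z) (A(Z) = 1/(Z + 4) = 1/(4 + Z))
((-1 + 0)**2 + A(-3))*U = ((-1 + 0)**2 + 1/(4 - 3))*3 = ((-1)**2 + 1/1)*3 = (1 + 1)*3 = 2*3 = 6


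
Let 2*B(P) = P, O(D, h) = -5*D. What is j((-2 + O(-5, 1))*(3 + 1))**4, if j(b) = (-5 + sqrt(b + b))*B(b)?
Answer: 277964945936 - 37431532160*sqrt(46) ≈ 2.4092e+10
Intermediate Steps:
B(P) = P/2
j(b) = b*(-5 + sqrt(2)*sqrt(b))/2 (j(b) = (-5 + sqrt(b + b))*(b/2) = (-5 + sqrt(2*b))*(b/2) = (-5 + sqrt(2)*sqrt(b))*(b/2) = b*(-5 + sqrt(2)*sqrt(b))/2)
j((-2 + O(-5, 1))*(3 + 1))**4 = (((-2 - 5*(-5))*(3 + 1))*(-5 + sqrt(2)*sqrt((-2 - 5*(-5))*(3 + 1)))/2)**4 = (((-2 + 25)*4)*(-5 + sqrt(2)*sqrt((-2 + 25)*4))/2)**4 = ((23*4)*(-5 + sqrt(2)*sqrt(23*4))/2)**4 = ((1/2)*92*(-5 + sqrt(2)*sqrt(92)))**4 = ((1/2)*92*(-5 + sqrt(2)*(2*sqrt(23))))**4 = ((1/2)*92*(-5 + 2*sqrt(46)))**4 = (-230 + 92*sqrt(46))**4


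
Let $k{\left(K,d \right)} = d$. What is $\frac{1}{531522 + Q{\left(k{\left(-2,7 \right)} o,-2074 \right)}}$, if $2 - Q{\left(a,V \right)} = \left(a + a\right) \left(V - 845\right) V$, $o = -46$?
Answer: $\frac{1}{3899311388} \approx 2.5646 \cdot 10^{-10}$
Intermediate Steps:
$Q{\left(a,V \right)} = 2 - 2 V a \left(-845 + V\right)$ ($Q{\left(a,V \right)} = 2 - \left(a + a\right) \left(V - 845\right) V = 2 - 2 a \left(-845 + V\right) V = 2 - 2 V a \left(-845 + V\right)$)
$\frac{1}{531522 + Q{\left(k{\left(-2,7 \right)} o,-2074 \right)}} = \frac{1}{531522 + \left(2 - 2 \cdot 7 \left(-46\right) \left(-2074\right)^{2} + 1690 \left(-2074\right) 7 \left(-46\right)\right)} = \frac{1}{531522 + \left(2 - \left(-644\right) 4301476 + 1690 \left(-2074\right) \left(-322\right)\right)} = \frac{1}{531522 + \left(2 + 2770150544 + 1128629320\right)} = \frac{1}{531522 + 3898779866} = \frac{1}{3899311388}$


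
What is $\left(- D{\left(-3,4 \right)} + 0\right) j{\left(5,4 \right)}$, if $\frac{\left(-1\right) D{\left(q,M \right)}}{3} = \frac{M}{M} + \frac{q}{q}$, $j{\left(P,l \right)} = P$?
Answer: $30$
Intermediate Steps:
$D{\left(q,M \right)} = -6$ ($D{\left(q,M \right)} = - 3 \left(\frac{M}{M} + \frac{q}{q}\right) = - 3 \left(1 + 1\right) = \left(-3\right) 2 = -6$)
$\left(- D{\left(-3,4 \right)} + 0\right) j{\left(5,4 \right)} = \left(\left(-1\right) \left(-6\right) + 0\right) 5 = \left(6 + 0\right) 5 = 6 \cdot 5 = 30$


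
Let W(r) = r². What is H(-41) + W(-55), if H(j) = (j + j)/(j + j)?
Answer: 3026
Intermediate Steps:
H(j) = 1 (H(j) = (2*j)/((2*j)) = (2*j)*(1/(2*j)) = 1)
H(-41) + W(-55) = 1 + (-55)² = 1 + 3025 = 3026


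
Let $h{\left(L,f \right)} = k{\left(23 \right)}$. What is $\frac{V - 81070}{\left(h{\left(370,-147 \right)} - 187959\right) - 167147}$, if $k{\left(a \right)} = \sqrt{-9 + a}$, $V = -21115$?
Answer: $\frac{18143253305}{63050135611} + \frac{102185 \sqrt{14}}{126100271222} \approx 0.28776$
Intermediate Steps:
$h{\left(L,f \right)} = \sqrt{14}$ ($h{\left(L,f \right)} = \sqrt{-9 + 23} = \sqrt{14}$)
$\frac{V - 81070}{\left(h{\left(370,-147 \right)} - 187959\right) - 167147} = \frac{-21115 - 81070}{\left(\sqrt{14} - 187959\right) - 167147} = - \frac{102185}{\left(-187959 + \sqrt{14}\right) - 167147} = - \frac{102185}{-355106 + \sqrt{14}}$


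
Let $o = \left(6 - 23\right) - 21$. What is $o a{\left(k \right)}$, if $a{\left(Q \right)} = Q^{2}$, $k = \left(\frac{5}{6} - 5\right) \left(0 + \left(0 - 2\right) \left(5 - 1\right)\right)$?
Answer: $- \frac{380000}{9} \approx -42222.0$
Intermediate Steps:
$k = \frac{100}{3}$ ($k = \left(5 \cdot \frac{1}{6} - 5\right) \left(0 - 8\right) = \left(\frac{5}{6} - 5\right) \left(0 - 8\right) = \left(- \frac{25}{6}\right) \left(-8\right) = \frac{100}{3} \approx 33.333$)
$o = -38$ ($o = -17 - 21 = -38$)
$o a{\left(k \right)} = - 38 \left(\frac{100}{3}\right)^{2} = \left(-38\right) \frac{10000}{9} = - \frac{380000}{9}$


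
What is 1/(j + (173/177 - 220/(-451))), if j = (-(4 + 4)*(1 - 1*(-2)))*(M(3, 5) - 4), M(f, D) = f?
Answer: 7257/184801 ≈ 0.039269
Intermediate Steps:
j = 24 (j = (-(4 + 4)*(1 - 1*(-2)))*(3 - 4) = -8*(1 + 2)*(-1) = -8*3*(-1) = -1*24*(-1) = -24*(-1) = 24)
1/(j + (173/177 - 220/(-451))) = 1/(24 + (173/177 - 220/(-451))) = 1/(24 + (173*(1/177) - 220*(-1/451))) = 1/(24 + (173/177 + 20/41)) = 1/(24 + 10633/7257) = 1/(184801/7257) = 7257/184801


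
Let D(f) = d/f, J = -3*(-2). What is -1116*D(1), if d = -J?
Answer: 6696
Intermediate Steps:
J = 6
d = -6 (d = -1*6 = -6)
D(f) = -6/f
-1116*D(1) = -(-6696)/1 = -(-6696) = -1116*(-6) = 6696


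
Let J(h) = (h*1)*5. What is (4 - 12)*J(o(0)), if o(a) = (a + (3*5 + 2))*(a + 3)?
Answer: -2040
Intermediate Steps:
o(a) = (3 + a)*(17 + a) (o(a) = (a + (15 + 2))*(3 + a) = (a + 17)*(3 + a) = (17 + a)*(3 + a) = (3 + a)*(17 + a))
J(h) = 5*h (J(h) = h*5 = 5*h)
(4 - 12)*J(o(0)) = (4 - 12)*(5*(51 + 0² + 20*0)) = -40*(51 + 0 + 0) = -40*51 = -8*255 = -2040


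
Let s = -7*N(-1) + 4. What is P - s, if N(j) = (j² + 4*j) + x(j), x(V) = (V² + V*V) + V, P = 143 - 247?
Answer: -122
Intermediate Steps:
P = -104
x(V) = V + 2*V² (x(V) = (V² + V²) + V = 2*V² + V = V + 2*V²)
N(j) = j² + 4*j + j*(1 + 2*j) (N(j) = (j² + 4*j) + j*(1 + 2*j) = j² + 4*j + j*(1 + 2*j))
s = 18 (s = -(-7)*(5 + 3*(-1)) + 4 = -(-7)*(5 - 3) + 4 = -(-7)*2 + 4 = -7*(-2) + 4 = 14 + 4 = 18)
P - s = -104 - 1*18 = -104 - 18 = -122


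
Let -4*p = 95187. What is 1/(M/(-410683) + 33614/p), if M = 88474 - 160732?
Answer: -39091682721/48340771202 ≈ -0.80867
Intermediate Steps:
p = -95187/4 (p = -1/4*95187 = -95187/4 ≈ -23797.)
M = -72258
1/(M/(-410683) + 33614/p) = 1/(-72258/(-410683) + 33614/(-95187/4)) = 1/(-72258*(-1/410683) + 33614*(-4/95187)) = 1/(72258/410683 - 134456/95187) = 1/(-48340771202/39091682721) = -39091682721/48340771202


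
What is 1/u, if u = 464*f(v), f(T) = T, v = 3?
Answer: 1/1392 ≈ 0.00071839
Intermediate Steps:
u = 1392 (u = 464*3 = 1392)
1/u = 1/1392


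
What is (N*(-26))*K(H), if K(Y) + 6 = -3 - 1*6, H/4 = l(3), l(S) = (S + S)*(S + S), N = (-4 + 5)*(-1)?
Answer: -390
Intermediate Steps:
N = -1 (N = 1*(-1) = -1)
l(S) = 4*S² (l(S) = (2*S)*(2*S) = 4*S²)
H = 144 (H = 4*(4*3²) = 4*(4*9) = 4*36 = 144)
K(Y) = -15 (K(Y) = -6 + (-3 - 1*6) = -6 + (-3 - 6) = -6 - 9 = -15)
(N*(-26))*K(H) = -1*(-26)*(-15) = 26*(-15) = -390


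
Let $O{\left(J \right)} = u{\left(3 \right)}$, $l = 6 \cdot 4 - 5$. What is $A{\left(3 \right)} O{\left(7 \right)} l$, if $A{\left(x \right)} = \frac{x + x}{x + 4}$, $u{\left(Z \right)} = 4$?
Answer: $\frac{456}{7} \approx 65.143$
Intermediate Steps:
$A{\left(x \right)} = \frac{2 x}{4 + x}$
$l = 19$ ($l = 24 - 5 = 19$)
$O{\left(J \right)} = 4$
$A{\left(3 \right)} O{\left(7 \right)} l = 2 \cdot 3 \frac{1}{4 + 3} \cdot 4 \cdot 19 = 2 \cdot 3 \cdot \frac{1}{7} \cdot 4 \cdot 19 = \frac{6}{7} \cdot 4 \cdot 19 = \frac{24}{7} \cdot 19 = \frac{456}{7}$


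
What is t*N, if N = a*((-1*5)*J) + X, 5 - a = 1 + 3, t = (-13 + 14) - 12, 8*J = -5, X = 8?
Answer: -979/8 ≈ -122.38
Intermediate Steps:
J = -5/8 (J = (⅛)*(-5) = -5/8 ≈ -0.62500)
t = -11 (t = 1 - 12 = -11)
a = 1 (a = 5 - (1 + 3) = 5 - 1*4 = 5 - 4 = 1)
N = 89/8 (N = 1*(-1*5*(-5/8)) + 8 = 1*(-5*(-5/8)) + 8 = 1*(25/8) + 8 = 25/8 + 8 = 89/8 ≈ 11.125)
t*N = -11*89/8 = -979/8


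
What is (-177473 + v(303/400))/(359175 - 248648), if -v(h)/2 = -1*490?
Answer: -176493/110527 ≈ -1.5968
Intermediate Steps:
v(h) = 980 (v(h) = -(-2)*490 = -2*(-490) = 980)
(-177473 + v(303/400))/(359175 - 248648) = (-177473 + 980)/(359175 - 248648) = -176493/110527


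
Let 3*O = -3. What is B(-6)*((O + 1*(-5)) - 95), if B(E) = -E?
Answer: -606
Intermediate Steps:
O = -1 (O = (⅓)*(-3) = -1)
B(-6)*((O + 1*(-5)) - 95) = (-1*(-6))*((-1 + 1*(-5)) - 95) = 6*((-1 - 5) - 95) = 6*(-6 - 95) = 6*(-101) = -606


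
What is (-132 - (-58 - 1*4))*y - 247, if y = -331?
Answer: 22923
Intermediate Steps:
(-132 - (-58 - 1*4))*y - 247 = (-132 - (-58 - 1*4))*(-331) - 247 = (-132 - (-58 - 4))*(-331) - 247 = (-132 - 1*(-62))*(-331) - 247 = (-132 + 62)*(-331) - 247 = -70*(-331) - 247 = 23170 - 247 = 22923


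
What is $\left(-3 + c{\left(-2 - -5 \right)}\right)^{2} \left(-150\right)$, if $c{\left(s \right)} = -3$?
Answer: $-5400$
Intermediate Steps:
$\left(-3 + c{\left(-2 - -5 \right)}\right)^{2} \left(-150\right) = \left(-3 - 3\right)^{2} \left(-150\right) = \left(-6\right)^{2} \left(-150\right) = 36 \left(-150\right) = -5400$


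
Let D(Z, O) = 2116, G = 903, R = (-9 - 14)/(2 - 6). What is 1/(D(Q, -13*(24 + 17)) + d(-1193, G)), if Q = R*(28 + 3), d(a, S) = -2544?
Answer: -1/428 ≈ -0.0023364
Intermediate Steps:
R = 23/4 (R = -23/(-4) = -23*(-¼) = 23/4 ≈ 5.7500)
Q = 713/4 (Q = 23*(28 + 3)/4 = (23/4)*31 = 713/4 ≈ 178.25)
1/(D(Q, -13*(24 + 17)) + d(-1193, G)) = 1/(2116 - 2544) = 1/(-428) = -1/428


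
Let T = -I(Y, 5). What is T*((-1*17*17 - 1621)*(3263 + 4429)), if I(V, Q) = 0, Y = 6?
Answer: 0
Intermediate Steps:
T = 0 (T = -1*0 = 0)
T*((-1*17*17 - 1621)*(3263 + 4429)) = 0*((-1*17*17 - 1621)*(3263 + 4429)) = 0*((-17*17 - 1621)*7692) = 0*((-289 - 1621)*7692) = 0*(-1910*7692) = 0*(-14691720) = 0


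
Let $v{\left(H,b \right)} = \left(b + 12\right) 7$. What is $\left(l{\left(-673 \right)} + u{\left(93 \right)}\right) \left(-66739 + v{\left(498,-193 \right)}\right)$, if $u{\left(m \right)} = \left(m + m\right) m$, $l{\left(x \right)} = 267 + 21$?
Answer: $-1195953516$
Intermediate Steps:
$v{\left(H,b \right)} = 84 + 7 b$ ($v{\left(H,b \right)} = \left(12 + b\right) 7 = 84 + 7 b$)
$l{\left(x \right)} = 288$
$u{\left(m \right)} = 2 m^{2}$ ($u{\left(m \right)} = 2 m m = 2 m^{2}$)
$\left(l{\left(-673 \right)} + u{\left(93 \right)}\right) \left(-66739 + v{\left(498,-193 \right)}\right) = \left(288 + 2 \cdot 93^{2}\right) \left(-66739 + \left(84 + 7 \left(-193\right)\right)\right) = \left(288 + 2 \cdot 8649\right) \left(-66739 + \left(84 - 1351\right)\right) = \left(288 + 17298\right) \left(-66739 - 1267\right) = 17586 \left(-68006\right) = -1195953516$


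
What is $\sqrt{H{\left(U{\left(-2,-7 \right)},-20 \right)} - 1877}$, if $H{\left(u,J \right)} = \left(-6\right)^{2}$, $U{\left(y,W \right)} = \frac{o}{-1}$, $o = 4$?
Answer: $i \sqrt{1841} \approx 42.907 i$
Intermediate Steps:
$U{\left(y,W \right)} = -4$ ($U{\left(y,W \right)} = \frac{4}{-1} = 4 \left(-1\right) = -4$)
$H{\left(u,J \right)} = 36$
$\sqrt{H{\left(U{\left(-2,-7 \right)},-20 \right)} - 1877} = \sqrt{36 - 1877} = \sqrt{-1841} = i \sqrt{1841}$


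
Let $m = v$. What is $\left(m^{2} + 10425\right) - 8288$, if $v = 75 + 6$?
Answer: $8698$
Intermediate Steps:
$v = 81$
$m = 81$
$\left(m^{2} + 10425\right) - 8288 = \left(81^{2} + 10425\right) - 8288 = \left(6561 + 10425\right) - 8288 = 16986 - 8288 = 8698$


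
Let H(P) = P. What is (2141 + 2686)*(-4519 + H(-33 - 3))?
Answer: -21986985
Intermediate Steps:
(2141 + 2686)*(-4519 + H(-33 - 3)) = (2141 + 2686)*(-4519 + (-33 - 3)) = 4827*(-4519 - 36) = 4827*(-4555) = -21986985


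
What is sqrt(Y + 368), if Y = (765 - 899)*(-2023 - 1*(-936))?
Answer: sqrt(146026) ≈ 382.13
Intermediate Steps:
Y = 145658 (Y = -134*(-2023 + 936) = -134*(-1087) = 145658)
sqrt(Y + 368) = sqrt(145658 + 368) = sqrt(146026)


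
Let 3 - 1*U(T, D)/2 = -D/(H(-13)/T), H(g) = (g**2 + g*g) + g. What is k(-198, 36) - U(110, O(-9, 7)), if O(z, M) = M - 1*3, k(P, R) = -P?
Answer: 12304/65 ≈ 189.29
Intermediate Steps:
H(g) = g + 2*g**2 (H(g) = (g**2 + g**2) + g = 2*g**2 + g = g + 2*g**2)
O(z, M) = -3 + M (O(z, M) = M - 3 = -3 + M)
U(T, D) = 6 + 2*D*T/325 (U(T, D) = 6 - (-2)*D/(((-13*(1 + 2*(-13)))/T)) = 6 - (-2)*D/(((-13*(1 - 26))/T)) = 6 - (-2)*D/(((-13*(-25))/T)) = 6 - (-2)*D/((325/T)) = 6 - (-2)*D*(T/325) = 6 - (-2)*D*T/325 = 6 + 2*D*T/325)
k(-198, 36) - U(110, O(-9, 7)) = -1*(-198) - (6 + (2/325)*(-3 + 7)*110) = 198 - (6 + (2/325)*4*110) = 198 - (6 + 176/65) = 198 - 1*566/65 = 198 - 566/65 = 12304/65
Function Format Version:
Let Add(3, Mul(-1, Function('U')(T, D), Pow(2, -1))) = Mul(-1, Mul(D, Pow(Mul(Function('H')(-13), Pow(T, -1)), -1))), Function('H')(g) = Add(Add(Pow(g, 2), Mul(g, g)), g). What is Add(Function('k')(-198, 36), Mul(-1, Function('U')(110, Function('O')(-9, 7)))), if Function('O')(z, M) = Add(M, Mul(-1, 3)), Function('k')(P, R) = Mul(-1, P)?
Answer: Rational(12304, 65) ≈ 189.29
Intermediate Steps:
Function('H')(g) = Add(g, Mul(2, Pow(g, 2))) (Function('H')(g) = Add(Add(Pow(g, 2), Pow(g, 2)), g) = Add(Mul(2, Pow(g, 2)), g) = Add(g, Mul(2, Pow(g, 2))))
Function('O')(z, M) = Add(-3, M) (Function('O')(z, M) = Add(M, -3) = Add(-3, M))
Function('U')(T, D) = Add(6, Mul(Rational(2, 325), D, T)) (Function('U')(T, D) = Add(6, Mul(-2, Mul(-1, Mul(D, Pow(Mul(Mul(-13, Add(1, Mul(2, -13))), Pow(T, -1)), -1))))) = Add(6, Mul(-2, Mul(-1, Mul(D, Pow(Mul(Mul(-13, Add(1, -26)), Pow(T, -1)), -1))))) = Add(6, Mul(-2, Mul(-1, Mul(D, Pow(Mul(Mul(-13, -25), Pow(T, -1)), -1))))) = Add(6, Mul(-2, Mul(-1, Mul(D, Pow(Mul(325, Pow(T, -1)), -1))))) = Add(6, Mul(-2, Mul(-1, Mul(D, Mul(Rational(1, 325), T))))) = Add(6, Mul(-2, Mul(-1, Mul(Rational(1, 325), D, T)))) = Add(6, Mul(-2, Mul(Rational(-1, 325), D, T))) = Add(6, Mul(Rational(2, 325), D, T)))
Add(Function('k')(-198, 36), Mul(-1, Function('U')(110, Function('O')(-9, 7)))) = Add(Mul(-1, -198), Mul(-1, Add(6, Mul(Rational(2, 325), Add(-3, 7), 110)))) = Add(198, Mul(-1, Add(6, Mul(Rational(2, 325), 4, 110)))) = Add(198, Mul(-1, Add(6, Rational(176, 65)))) = Add(198, Mul(-1, Rational(566, 65))) = Add(198, Rational(-566, 65)) = Rational(12304, 65)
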